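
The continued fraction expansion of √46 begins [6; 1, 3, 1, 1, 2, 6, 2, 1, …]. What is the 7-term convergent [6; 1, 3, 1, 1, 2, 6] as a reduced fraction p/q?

997/147

Starting at the tail and folding back:
Start with 6.
2 + 1/(6/1) = 2 + 1/6 = 13/6
1 + 1/(13/6) = 1 + 6/13 = 19/13
1 + 1/(19/13) = 1 + 13/19 = 32/19
3 + 1/(32/19) = 3 + 19/32 = 115/32
1 + 1/(115/32) = 1 + 32/115 = 147/115
6 + 1/(147/115) = 6 + 115/147 = 997/147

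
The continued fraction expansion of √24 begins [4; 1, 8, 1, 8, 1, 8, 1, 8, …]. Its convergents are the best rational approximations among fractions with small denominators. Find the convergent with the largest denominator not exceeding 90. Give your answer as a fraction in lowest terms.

a_0 = 4: 4/1  (≤ bound)
a_1 = 1: 5/1  (≤ bound)
a_2 = 8: 44/9  (≤ bound)
a_3 = 1: 49/10  (≤ bound)
a_4 = 8: 436/89  (≤ bound)
a_5 = 1: 485/99  (> 90, stop)

436/89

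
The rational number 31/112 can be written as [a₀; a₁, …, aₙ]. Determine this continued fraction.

[0; 3, 1, 1, 1, 1, 2, 2]

Run the Euclidean algorithm, recording each quotient:
⌊31/112⌋ = 0, remainder 31
⌊112/31⌋ = 3, remainder 19
⌊31/19⌋ = 1, remainder 12
⌊19/12⌋ = 1, remainder 7
⌊12/7⌋ = 1, remainder 5
⌊7/5⌋ = 1, remainder 2
⌊5/2⌋ = 2, remainder 1
⌊2/1⌋ = 2, remainder 0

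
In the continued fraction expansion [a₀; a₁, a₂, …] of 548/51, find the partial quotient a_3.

1

Apply division with remainder until the remainder is 0:
548 ÷ 51 → quotient 10, remainder 38
51 ÷ 38 → quotient 1, remainder 13
38 ÷ 13 → quotient 2, remainder 12
13 ÷ 12 → quotient 1, remainder 1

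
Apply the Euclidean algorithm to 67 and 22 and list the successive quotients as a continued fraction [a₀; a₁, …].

67 ÷ 22 → quotient 3, remainder 1
22 ÷ 1 → quotient 22, remainder 0

[3; 22]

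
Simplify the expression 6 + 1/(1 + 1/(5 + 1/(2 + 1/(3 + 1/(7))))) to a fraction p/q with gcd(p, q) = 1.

Build up convergents one term at a time:
a_0 = 6: 6/1
a_1 = 1: 7/1
a_2 = 5: 41/6
a_3 = 2: 89/13
a_4 = 3: 308/45
a_5 = 7: 2245/328

2245/328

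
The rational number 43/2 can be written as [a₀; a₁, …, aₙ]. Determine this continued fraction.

⌊43/2⌋ = 21, remainder 1
⌊2/1⌋ = 2, remainder 0

[21; 2]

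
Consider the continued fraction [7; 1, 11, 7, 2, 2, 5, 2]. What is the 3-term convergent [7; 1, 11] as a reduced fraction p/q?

95/12

a_0 = 7: 7/1
a_1 = 1: 8/1
a_2 = 11: 95/12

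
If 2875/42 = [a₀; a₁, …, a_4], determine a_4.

⌊2875/42⌋ = 68, remainder 19
⌊42/19⌋ = 2, remainder 4
⌊19/4⌋ = 4, remainder 3
⌊4/3⌋ = 1, remainder 1
⌊3/1⌋ = 3, remainder 0

3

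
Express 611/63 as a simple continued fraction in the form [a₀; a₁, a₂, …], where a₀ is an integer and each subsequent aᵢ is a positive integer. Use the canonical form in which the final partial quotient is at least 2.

Run the Euclidean algorithm, recording each quotient:
611 = 9·63 + 44, so a_0 = 9
63 = 1·44 + 19, so a_1 = 1
44 = 2·19 + 6, so a_2 = 2
19 = 3·6 + 1, so a_3 = 3
6 = 6·1 + 0, so a_4 = 6

[9; 1, 2, 3, 6]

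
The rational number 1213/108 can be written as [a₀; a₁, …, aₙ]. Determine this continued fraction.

[11; 4, 3, 8]

⌊1213/108⌋ = 11, remainder 25
⌊108/25⌋ = 4, remainder 8
⌊25/8⌋ = 3, remainder 1
⌊8/1⌋ = 8, remainder 0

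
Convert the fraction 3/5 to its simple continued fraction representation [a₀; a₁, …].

[0; 1, 1, 2]

Apply division with remainder until the remainder is 0:
⌊3/5⌋ = 0, remainder 3
⌊5/3⌋ = 1, remainder 2
⌊3/2⌋ = 1, remainder 1
⌊2/1⌋ = 2, remainder 0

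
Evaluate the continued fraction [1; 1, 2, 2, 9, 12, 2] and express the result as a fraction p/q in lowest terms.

2849/1664

Start with 2.
12 + 1/(2/1) = 12 + 1/2 = 25/2
9 + 1/(25/2) = 9 + 2/25 = 227/25
2 + 1/(227/25) = 2 + 25/227 = 479/227
2 + 1/(479/227) = 2 + 227/479 = 1185/479
1 + 1/(1185/479) = 1 + 479/1185 = 1664/1185
1 + 1/(1664/1185) = 1 + 1185/1664 = 2849/1664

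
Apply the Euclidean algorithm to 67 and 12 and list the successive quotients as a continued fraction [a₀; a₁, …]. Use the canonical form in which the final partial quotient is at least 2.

[5; 1, 1, 2, 2]

Repeatedly divide and take the remainder:
67 ÷ 12 → quotient 5, remainder 7
12 ÷ 7 → quotient 1, remainder 5
7 ÷ 5 → quotient 1, remainder 2
5 ÷ 2 → quotient 2, remainder 1
2 ÷ 1 → quotient 2, remainder 0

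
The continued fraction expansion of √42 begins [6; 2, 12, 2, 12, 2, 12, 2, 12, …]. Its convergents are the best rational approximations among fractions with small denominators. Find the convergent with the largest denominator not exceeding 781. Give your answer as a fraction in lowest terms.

4206/649

a_0 = 6: 6/1  (≤ bound)
a_1 = 2: 13/2  (≤ bound)
a_2 = 12: 162/25  (≤ bound)
a_3 = 2: 337/52  (≤ bound)
a_4 = 12: 4206/649  (≤ bound)
a_5 = 2: 8749/1350  (> 781, stop)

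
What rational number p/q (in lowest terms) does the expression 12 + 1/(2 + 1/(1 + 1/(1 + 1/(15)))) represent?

Use the convergent recurrence hₖ = aₖ·hₖ₋₁ + hₖ₋₂ (and likewise for the denominators kₖ):
a_0 = 12: 12/1
a_1 = 2: 25/2
a_2 = 1: 37/3
a_3 = 1: 62/5
a_4 = 15: 967/78

967/78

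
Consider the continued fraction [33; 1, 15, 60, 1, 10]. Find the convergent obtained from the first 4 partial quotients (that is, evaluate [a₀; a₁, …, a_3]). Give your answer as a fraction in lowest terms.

Start with 60.
15 + 1/(60/1) = 15 + 1/60 = 901/60
1 + 1/(901/60) = 1 + 60/901 = 961/901
33 + 1/(961/901) = 33 + 901/961 = 32614/961

32614/961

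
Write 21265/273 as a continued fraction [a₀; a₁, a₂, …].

Run the Euclidean algorithm, recording each quotient:
⌊21265/273⌋ = 77, remainder 244
⌊273/244⌋ = 1, remainder 29
⌊244/29⌋ = 8, remainder 12
⌊29/12⌋ = 2, remainder 5
⌊12/5⌋ = 2, remainder 2
⌊5/2⌋ = 2, remainder 1
⌊2/1⌋ = 2, remainder 0

[77; 1, 8, 2, 2, 2, 2]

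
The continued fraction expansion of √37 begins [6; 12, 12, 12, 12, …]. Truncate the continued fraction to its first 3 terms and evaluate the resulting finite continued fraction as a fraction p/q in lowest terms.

Start with 12.
12 + 1/(12/1) = 12 + 1/12 = 145/12
6 + 1/(145/12) = 6 + 12/145 = 882/145

882/145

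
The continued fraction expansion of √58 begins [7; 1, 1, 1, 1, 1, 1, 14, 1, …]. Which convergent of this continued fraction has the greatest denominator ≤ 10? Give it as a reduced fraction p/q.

61/8

List convergents until the denominator exceeds the bound:
a_0 = 7: 7/1  (≤ bound)
a_1 = 1: 8/1  (≤ bound)
a_2 = 1: 15/2  (≤ bound)
a_3 = 1: 23/3  (≤ bound)
a_4 = 1: 38/5  (≤ bound)
a_5 = 1: 61/8  (≤ bound)
a_6 = 1: 99/13  (> 10, stop)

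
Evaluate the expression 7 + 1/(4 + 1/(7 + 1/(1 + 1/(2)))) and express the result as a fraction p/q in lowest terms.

Compute successive convergents:
a_0 = 7: 7/1
a_1 = 4: 29/4
a_2 = 7: 210/29
a_3 = 1: 239/33
a_4 = 2: 688/95

688/95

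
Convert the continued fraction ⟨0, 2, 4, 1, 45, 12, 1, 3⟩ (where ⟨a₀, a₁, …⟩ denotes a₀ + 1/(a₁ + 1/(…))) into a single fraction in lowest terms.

Work from the innermost term outward:
Start with 3.
1 + 1/(3/1) = 1 + 1/3 = 4/3
12 + 1/(4/3) = 12 + 3/4 = 51/4
45 + 1/(51/4) = 45 + 4/51 = 2299/51
1 + 1/(2299/51) = 1 + 51/2299 = 2350/2299
4 + 1/(2350/2299) = 4 + 2299/2350 = 11699/2350
2 + 1/(11699/2350) = 2 + 2350/11699 = 25748/11699
0 + 1/(25748/11699) = 0 + 11699/25748 = 11699/25748

11699/25748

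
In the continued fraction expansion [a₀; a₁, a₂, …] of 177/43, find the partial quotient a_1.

8

⌊177/43⌋ = 4, remainder 5
⌊43/5⌋ = 8, remainder 3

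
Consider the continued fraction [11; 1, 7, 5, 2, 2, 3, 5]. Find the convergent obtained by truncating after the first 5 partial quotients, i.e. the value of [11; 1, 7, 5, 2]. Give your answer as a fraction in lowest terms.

Starting at the tail and folding back:
Start with 2.
5 + 1/(2/1) = 5 + 1/2 = 11/2
7 + 1/(11/2) = 7 + 2/11 = 79/11
1 + 1/(79/11) = 1 + 11/79 = 90/79
11 + 1/(90/79) = 11 + 79/90 = 1069/90

1069/90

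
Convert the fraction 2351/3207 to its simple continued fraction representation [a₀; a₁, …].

Run the Euclidean algorithm, recording each quotient:
2351 ÷ 3207 → quotient 0, remainder 2351
3207 ÷ 2351 → quotient 1, remainder 856
2351 ÷ 856 → quotient 2, remainder 639
856 ÷ 639 → quotient 1, remainder 217
639 ÷ 217 → quotient 2, remainder 205
217 ÷ 205 → quotient 1, remainder 12
205 ÷ 12 → quotient 17, remainder 1
12 ÷ 1 → quotient 12, remainder 0

[0; 1, 2, 1, 2, 1, 17, 12]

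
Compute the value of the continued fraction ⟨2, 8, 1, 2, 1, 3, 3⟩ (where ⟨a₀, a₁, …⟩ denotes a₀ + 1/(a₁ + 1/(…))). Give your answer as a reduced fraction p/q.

Starting at the tail and folding back:
Start with 3.
3 + 1/(3/1) = 3 + 1/3 = 10/3
1 + 1/(10/3) = 1 + 3/10 = 13/10
2 + 1/(13/10) = 2 + 10/13 = 36/13
1 + 1/(36/13) = 1 + 13/36 = 49/36
8 + 1/(49/36) = 8 + 36/49 = 428/49
2 + 1/(428/49) = 2 + 49/428 = 905/428

905/428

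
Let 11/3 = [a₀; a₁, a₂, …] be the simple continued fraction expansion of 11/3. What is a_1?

1

11 = 3·3 + 2, so a_0 = 3
3 = 1·2 + 1, so a_1 = 1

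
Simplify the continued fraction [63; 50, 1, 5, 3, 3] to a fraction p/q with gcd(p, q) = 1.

201852/3203

a_0 = 63: 63/1
a_1 = 50: 3151/50
a_2 = 1: 3214/51
a_3 = 5: 19221/305
a_4 = 3: 60877/966
a_5 = 3: 201852/3203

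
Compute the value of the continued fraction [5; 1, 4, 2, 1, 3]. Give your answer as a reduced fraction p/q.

343/59

Compute successive convergents:
a_0 = 5: 5/1
a_1 = 1: 6/1
a_2 = 4: 29/5
a_3 = 2: 64/11
a_4 = 1: 93/16
a_5 = 3: 343/59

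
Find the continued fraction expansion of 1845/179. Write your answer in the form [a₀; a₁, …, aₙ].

Run the Euclidean algorithm, recording each quotient:
⌊1845/179⌋ = 10, remainder 55
⌊179/55⌋ = 3, remainder 14
⌊55/14⌋ = 3, remainder 13
⌊14/13⌋ = 1, remainder 1
⌊13/1⌋ = 13, remainder 0

[10; 3, 3, 1, 13]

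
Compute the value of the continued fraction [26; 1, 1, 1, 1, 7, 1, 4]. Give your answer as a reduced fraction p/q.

5587/210

Work from the innermost term outward:
Start with 4.
1 + 1/(4/1) = 1 + 1/4 = 5/4
7 + 1/(5/4) = 7 + 4/5 = 39/5
1 + 1/(39/5) = 1 + 5/39 = 44/39
1 + 1/(44/39) = 1 + 39/44 = 83/44
1 + 1/(83/44) = 1 + 44/83 = 127/83
1 + 1/(127/83) = 1 + 83/127 = 210/127
26 + 1/(210/127) = 26 + 127/210 = 5587/210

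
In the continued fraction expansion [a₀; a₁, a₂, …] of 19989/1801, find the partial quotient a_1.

10

Apply division with remainder until the remainder is 0:
19989 ÷ 1801 → quotient 11, remainder 178
1801 ÷ 178 → quotient 10, remainder 21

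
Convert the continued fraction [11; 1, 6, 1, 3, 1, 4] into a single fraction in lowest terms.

Use the convergent recurrence hₖ = aₖ·hₖ₋₁ + hₖ₋₂ (and likewise for the denominators kₖ):
a_0 = 11: 11/1
a_1 = 1: 12/1
a_2 = 6: 83/7
a_3 = 1: 95/8
a_4 = 3: 368/31
a_5 = 1: 463/39
a_6 = 4: 2220/187

2220/187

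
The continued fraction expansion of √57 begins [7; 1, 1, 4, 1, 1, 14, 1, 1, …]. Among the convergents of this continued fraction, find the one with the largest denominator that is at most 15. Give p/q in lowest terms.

List convergents until the denominator exceeds the bound:
a_0 = 7: 7/1  (≤ bound)
a_1 = 1: 8/1  (≤ bound)
a_2 = 1: 15/2  (≤ bound)
a_3 = 4: 68/9  (≤ bound)
a_4 = 1: 83/11  (≤ bound)
a_5 = 1: 151/20  (> 15, stop)

83/11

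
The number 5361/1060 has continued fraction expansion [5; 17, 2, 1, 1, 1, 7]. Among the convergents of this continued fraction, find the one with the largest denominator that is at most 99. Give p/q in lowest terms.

440/87

a_0 = 5: 5/1  (≤ bound)
a_1 = 17: 86/17  (≤ bound)
a_2 = 2: 177/35  (≤ bound)
a_3 = 1: 263/52  (≤ bound)
a_4 = 1: 440/87  (≤ bound)
a_5 = 1: 703/139  (> 99, stop)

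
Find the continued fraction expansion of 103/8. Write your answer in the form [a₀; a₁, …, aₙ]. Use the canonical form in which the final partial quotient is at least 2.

[12; 1, 7]

103 = 12·8 + 7, so a_0 = 12
8 = 1·7 + 1, so a_1 = 1
7 = 7·1 + 0, so a_2 = 7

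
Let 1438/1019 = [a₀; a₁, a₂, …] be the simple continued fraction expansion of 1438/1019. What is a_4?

5

Repeatedly divide and take the remainder:
1438 = 1·1019 + 419, so a_0 = 1
1019 = 2·419 + 181, so a_1 = 2
419 = 2·181 + 57, so a_2 = 2
181 = 3·57 + 10, so a_3 = 3
57 = 5·10 + 7, so a_4 = 5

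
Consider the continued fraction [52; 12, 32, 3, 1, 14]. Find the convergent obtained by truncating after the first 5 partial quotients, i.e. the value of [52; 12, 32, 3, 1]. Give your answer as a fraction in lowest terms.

80833/1552

a_0 = 52: 52/1
a_1 = 12: 625/12
a_2 = 32: 20052/385
a_3 = 3: 60781/1167
a_4 = 1: 80833/1552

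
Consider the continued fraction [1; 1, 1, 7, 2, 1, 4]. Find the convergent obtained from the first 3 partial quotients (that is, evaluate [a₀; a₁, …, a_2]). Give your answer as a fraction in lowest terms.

3/2

Start with 1.
1 + 1/(1/1) = 1 + 1/1 = 2/1
1 + 1/(2/1) = 1 + 1/2 = 3/2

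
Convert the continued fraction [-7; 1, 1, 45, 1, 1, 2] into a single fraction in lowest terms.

Starting at the tail and folding back:
Start with 2.
1 + 1/(2/1) = 1 + 1/2 = 3/2
1 + 1/(3/2) = 1 + 2/3 = 5/3
45 + 1/(5/3) = 45 + 3/5 = 228/5
1 + 1/(228/5) = 1 + 5/228 = 233/228
1 + 1/(233/228) = 1 + 228/233 = 461/233
-7 + 1/(461/233) = -7 + 233/461 = -2994/461

-2994/461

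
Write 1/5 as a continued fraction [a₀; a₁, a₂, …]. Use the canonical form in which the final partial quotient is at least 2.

[0; 5]

1 ÷ 5 → quotient 0, remainder 1
5 ÷ 1 → quotient 5, remainder 0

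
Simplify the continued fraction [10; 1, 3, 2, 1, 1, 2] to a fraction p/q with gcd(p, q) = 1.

614/57

Work from the innermost term outward:
Start with 2.
1 + 1/(2/1) = 1 + 1/2 = 3/2
1 + 1/(3/2) = 1 + 2/3 = 5/3
2 + 1/(5/3) = 2 + 3/5 = 13/5
3 + 1/(13/5) = 3 + 5/13 = 44/13
1 + 1/(44/13) = 1 + 13/44 = 57/44
10 + 1/(57/44) = 10 + 44/57 = 614/57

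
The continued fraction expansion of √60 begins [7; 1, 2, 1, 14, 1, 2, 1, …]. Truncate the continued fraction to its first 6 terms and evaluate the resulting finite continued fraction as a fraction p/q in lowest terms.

Start with 1.
14 + 1/(1/1) = 14 + 1/1 = 15/1
1 + 1/(15/1) = 1 + 1/15 = 16/15
2 + 1/(16/15) = 2 + 15/16 = 47/16
1 + 1/(47/16) = 1 + 16/47 = 63/47
7 + 1/(63/47) = 7 + 47/63 = 488/63

488/63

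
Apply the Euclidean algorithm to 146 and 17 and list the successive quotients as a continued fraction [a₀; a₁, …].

[8; 1, 1, 2, 3]

⌊146/17⌋ = 8, remainder 10
⌊17/10⌋ = 1, remainder 7
⌊10/7⌋ = 1, remainder 3
⌊7/3⌋ = 2, remainder 1
⌊3/1⌋ = 3, remainder 0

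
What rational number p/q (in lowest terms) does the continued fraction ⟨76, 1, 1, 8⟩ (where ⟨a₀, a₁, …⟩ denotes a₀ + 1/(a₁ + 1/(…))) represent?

Start with 8.
1 + 1/(8/1) = 1 + 1/8 = 9/8
1 + 1/(9/8) = 1 + 8/9 = 17/9
76 + 1/(17/9) = 76 + 9/17 = 1301/17

1301/17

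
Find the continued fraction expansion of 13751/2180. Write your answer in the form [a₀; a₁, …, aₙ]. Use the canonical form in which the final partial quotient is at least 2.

[6; 3, 4, 55, 1, 2]

13751 = 6·2180 + 671, so a_0 = 6
2180 = 3·671 + 167, so a_1 = 3
671 = 4·167 + 3, so a_2 = 4
167 = 55·3 + 2, so a_3 = 55
3 = 1·2 + 1, so a_4 = 1
2 = 2·1 + 0, so a_5 = 2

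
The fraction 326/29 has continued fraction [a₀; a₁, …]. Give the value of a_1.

⌊326/29⌋ = 11, remainder 7
⌊29/7⌋ = 4, remainder 1

4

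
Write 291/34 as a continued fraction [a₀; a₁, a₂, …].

Repeatedly divide and take the remainder:
291 = 8·34 + 19, so a_0 = 8
34 = 1·19 + 15, so a_1 = 1
19 = 1·15 + 4, so a_2 = 1
15 = 3·4 + 3, so a_3 = 3
4 = 1·3 + 1, so a_4 = 1
3 = 3·1 + 0, so a_5 = 3

[8; 1, 1, 3, 1, 3]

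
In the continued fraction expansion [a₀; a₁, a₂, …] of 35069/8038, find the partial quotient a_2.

1

35069 ÷ 8038 → quotient 4, remainder 2917
8038 ÷ 2917 → quotient 2, remainder 2204
2917 ÷ 2204 → quotient 1, remainder 713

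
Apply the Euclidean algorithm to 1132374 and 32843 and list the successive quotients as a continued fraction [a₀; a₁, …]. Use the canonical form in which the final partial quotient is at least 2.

[34; 2, 11, 13, 1, 3, 2, 11]

Apply division with remainder until the remainder is 0:
⌊1132374/32843⌋ = 34, remainder 15712
⌊32843/15712⌋ = 2, remainder 1419
⌊15712/1419⌋ = 11, remainder 103
⌊1419/103⌋ = 13, remainder 80
⌊103/80⌋ = 1, remainder 23
⌊80/23⌋ = 3, remainder 11
⌊23/11⌋ = 2, remainder 1
⌊11/1⌋ = 11, remainder 0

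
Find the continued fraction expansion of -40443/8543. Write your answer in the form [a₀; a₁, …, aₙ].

[-5; 3, 1, 3, 5, 1, 12, 7]

Apply division with remainder until the remainder is 0:
-40443 = -5·8543 + 2272, so a_0 = -5
8543 = 3·2272 + 1727, so a_1 = 3
2272 = 1·1727 + 545, so a_2 = 1
1727 = 3·545 + 92, so a_3 = 3
545 = 5·92 + 85, so a_4 = 5
92 = 1·85 + 7, so a_5 = 1
85 = 12·7 + 1, so a_6 = 12
7 = 7·1 + 0, so a_7 = 7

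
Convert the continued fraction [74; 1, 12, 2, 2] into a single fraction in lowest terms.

5020/67

Start with 2.
2 + 1/(2/1) = 2 + 1/2 = 5/2
12 + 1/(5/2) = 12 + 2/5 = 62/5
1 + 1/(62/5) = 1 + 5/62 = 67/62
74 + 1/(67/62) = 74 + 62/67 = 5020/67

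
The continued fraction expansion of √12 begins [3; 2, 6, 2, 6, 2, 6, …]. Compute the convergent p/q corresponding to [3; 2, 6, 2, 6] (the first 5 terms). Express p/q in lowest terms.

Compute successive convergents:
a_0 = 3: 3/1
a_1 = 2: 7/2
a_2 = 6: 45/13
a_3 = 2: 97/28
a_4 = 6: 627/181

627/181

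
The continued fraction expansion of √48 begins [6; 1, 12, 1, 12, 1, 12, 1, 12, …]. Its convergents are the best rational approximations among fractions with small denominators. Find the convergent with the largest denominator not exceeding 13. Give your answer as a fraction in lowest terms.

90/13

a_0 = 6: 6/1  (≤ bound)
a_1 = 1: 7/1  (≤ bound)
a_2 = 12: 90/13  (≤ bound)
a_3 = 1: 97/14  (> 13, stop)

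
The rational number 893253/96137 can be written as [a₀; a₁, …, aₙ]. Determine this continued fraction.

893253 = 9·96137 + 28020, so a_0 = 9
96137 = 3·28020 + 12077, so a_1 = 3
28020 = 2·12077 + 3866, so a_2 = 2
12077 = 3·3866 + 479, so a_3 = 3
3866 = 8·479 + 34, so a_4 = 8
479 = 14·34 + 3, so a_5 = 14
34 = 11·3 + 1, so a_6 = 11
3 = 3·1 + 0, so a_7 = 3

[9; 3, 2, 3, 8, 14, 11, 3]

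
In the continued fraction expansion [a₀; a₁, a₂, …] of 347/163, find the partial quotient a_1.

347 = 2·163 + 21, so a_0 = 2
163 = 7·21 + 16, so a_1 = 7

7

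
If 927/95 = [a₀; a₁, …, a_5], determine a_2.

Run the Euclidean algorithm, recording each quotient:
927 = 9·95 + 72, so a_0 = 9
95 = 1·72 + 23, so a_1 = 1
72 = 3·23 + 3, so a_2 = 3

3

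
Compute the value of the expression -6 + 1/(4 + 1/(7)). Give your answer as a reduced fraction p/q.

a_0 = -6: -6/1
a_1 = 4: -23/4
a_2 = 7: -167/29

-167/29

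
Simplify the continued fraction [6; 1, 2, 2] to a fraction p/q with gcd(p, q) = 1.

47/7

Start with 2.
2 + 1/(2/1) = 2 + 1/2 = 5/2
1 + 1/(5/2) = 1 + 2/5 = 7/5
6 + 1/(7/5) = 6 + 5/7 = 47/7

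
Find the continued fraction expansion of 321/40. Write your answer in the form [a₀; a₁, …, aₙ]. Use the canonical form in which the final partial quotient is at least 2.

[8; 40]

Run the Euclidean algorithm, recording each quotient:
⌊321/40⌋ = 8, remainder 1
⌊40/1⌋ = 40, remainder 0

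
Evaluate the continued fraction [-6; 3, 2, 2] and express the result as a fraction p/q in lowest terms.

Start with 2.
2 + 1/(2/1) = 2 + 1/2 = 5/2
3 + 1/(5/2) = 3 + 2/5 = 17/5
-6 + 1/(17/5) = -6 + 5/17 = -97/17

-97/17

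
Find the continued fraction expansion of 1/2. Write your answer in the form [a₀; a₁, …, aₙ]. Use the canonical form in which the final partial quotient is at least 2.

Repeatedly divide and take the remainder:
1 = 0·2 + 1, so a_0 = 0
2 = 2·1 + 0, so a_1 = 2

[0; 2]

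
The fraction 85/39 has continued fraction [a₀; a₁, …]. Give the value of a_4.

Repeatedly divide and take the remainder:
⌊85/39⌋ = 2, remainder 7
⌊39/7⌋ = 5, remainder 4
⌊7/4⌋ = 1, remainder 3
⌊4/3⌋ = 1, remainder 1
⌊3/1⌋ = 3, remainder 0

3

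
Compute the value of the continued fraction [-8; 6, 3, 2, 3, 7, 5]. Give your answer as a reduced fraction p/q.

-44349/5656

Work from the innermost term outward:
Start with 5.
7 + 1/(5/1) = 7 + 1/5 = 36/5
3 + 1/(36/5) = 3 + 5/36 = 113/36
2 + 1/(113/36) = 2 + 36/113 = 262/113
3 + 1/(262/113) = 3 + 113/262 = 899/262
6 + 1/(899/262) = 6 + 262/899 = 5656/899
-8 + 1/(5656/899) = -8 + 899/5656 = -44349/5656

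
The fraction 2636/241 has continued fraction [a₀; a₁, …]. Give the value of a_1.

1

2636 = 10·241 + 226, so a_0 = 10
241 = 1·226 + 15, so a_1 = 1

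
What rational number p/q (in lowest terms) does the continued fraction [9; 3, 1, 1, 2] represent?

167/18

a_0 = 9: 9/1
a_1 = 3: 28/3
a_2 = 1: 37/4
a_3 = 1: 65/7
a_4 = 2: 167/18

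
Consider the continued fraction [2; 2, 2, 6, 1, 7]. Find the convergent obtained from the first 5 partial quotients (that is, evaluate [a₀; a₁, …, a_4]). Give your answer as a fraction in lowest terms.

89/37

Compute successive convergents:
a_0 = 2: 2/1
a_1 = 2: 5/2
a_2 = 2: 12/5
a_3 = 6: 77/32
a_4 = 1: 89/37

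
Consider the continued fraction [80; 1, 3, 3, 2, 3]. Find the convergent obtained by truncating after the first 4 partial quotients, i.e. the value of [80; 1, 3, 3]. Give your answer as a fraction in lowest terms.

1050/13

a_0 = 80: 80/1
a_1 = 1: 81/1
a_2 = 3: 323/4
a_3 = 3: 1050/13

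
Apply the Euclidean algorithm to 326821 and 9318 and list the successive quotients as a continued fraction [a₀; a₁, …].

[35; 13, 2, 15, 1, 20]

326821 = 35·9318 + 691, so a_0 = 35
9318 = 13·691 + 335, so a_1 = 13
691 = 2·335 + 21, so a_2 = 2
335 = 15·21 + 20, so a_3 = 15
21 = 1·20 + 1, so a_4 = 1
20 = 20·1 + 0, so a_5 = 20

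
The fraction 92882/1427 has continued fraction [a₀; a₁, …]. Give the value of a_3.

4

⌊92882/1427⌋ = 65, remainder 127
⌊1427/127⌋ = 11, remainder 30
⌊127/30⌋ = 4, remainder 7
⌊30/7⌋ = 4, remainder 2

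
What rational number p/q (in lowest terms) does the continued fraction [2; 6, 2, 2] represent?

Start with 2.
2 + 1/(2/1) = 2 + 1/2 = 5/2
6 + 1/(5/2) = 6 + 2/5 = 32/5
2 + 1/(32/5) = 2 + 5/32 = 69/32

69/32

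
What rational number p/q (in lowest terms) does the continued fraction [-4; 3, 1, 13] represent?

Start with 13.
1 + 1/(13/1) = 1 + 1/13 = 14/13
3 + 1/(14/13) = 3 + 13/14 = 55/14
-4 + 1/(55/14) = -4 + 14/55 = -206/55

-206/55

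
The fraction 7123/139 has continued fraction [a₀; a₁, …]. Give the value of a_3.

Apply division with remainder until the remainder is 0:
7123 ÷ 139 → quotient 51, remainder 34
139 ÷ 34 → quotient 4, remainder 3
34 ÷ 3 → quotient 11, remainder 1
3 ÷ 1 → quotient 3, remainder 0

3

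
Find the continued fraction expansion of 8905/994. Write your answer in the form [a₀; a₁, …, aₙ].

[8; 1, 23, 4, 10]

8905 ÷ 994 → quotient 8, remainder 953
994 ÷ 953 → quotient 1, remainder 41
953 ÷ 41 → quotient 23, remainder 10
41 ÷ 10 → quotient 4, remainder 1
10 ÷ 1 → quotient 10, remainder 0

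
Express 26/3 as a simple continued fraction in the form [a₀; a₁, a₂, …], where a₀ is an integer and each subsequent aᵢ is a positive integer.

26 = 8·3 + 2, so a_0 = 8
3 = 1·2 + 1, so a_1 = 1
2 = 2·1 + 0, so a_2 = 2

[8; 1, 2]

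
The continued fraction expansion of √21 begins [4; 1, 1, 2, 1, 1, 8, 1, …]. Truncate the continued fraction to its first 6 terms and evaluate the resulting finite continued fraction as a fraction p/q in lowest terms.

55/12

a_0 = 4: 4/1
a_1 = 1: 5/1
a_2 = 1: 9/2
a_3 = 2: 23/5
a_4 = 1: 32/7
a_5 = 1: 55/12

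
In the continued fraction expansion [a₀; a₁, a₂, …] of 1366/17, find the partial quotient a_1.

⌊1366/17⌋ = 80, remainder 6
⌊17/6⌋ = 2, remainder 5

2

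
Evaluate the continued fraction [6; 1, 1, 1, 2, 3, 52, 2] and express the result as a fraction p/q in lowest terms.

Start with 2.
52 + 1/(2/1) = 52 + 1/2 = 105/2
3 + 1/(105/2) = 3 + 2/105 = 317/105
2 + 1/(317/105) = 2 + 105/317 = 739/317
1 + 1/(739/317) = 1 + 317/739 = 1056/739
1 + 1/(1056/739) = 1 + 739/1056 = 1795/1056
1 + 1/(1795/1056) = 1 + 1056/1795 = 2851/1795
6 + 1/(2851/1795) = 6 + 1795/2851 = 18901/2851

18901/2851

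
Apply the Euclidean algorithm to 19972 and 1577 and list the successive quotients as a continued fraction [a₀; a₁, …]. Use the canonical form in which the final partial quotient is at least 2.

19972 ÷ 1577 → quotient 12, remainder 1048
1577 ÷ 1048 → quotient 1, remainder 529
1048 ÷ 529 → quotient 1, remainder 519
529 ÷ 519 → quotient 1, remainder 10
519 ÷ 10 → quotient 51, remainder 9
10 ÷ 9 → quotient 1, remainder 1
9 ÷ 1 → quotient 9, remainder 0

[12; 1, 1, 1, 51, 1, 9]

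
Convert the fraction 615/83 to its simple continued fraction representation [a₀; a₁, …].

[7; 2, 2, 3, 1, 3]

615 ÷ 83 → quotient 7, remainder 34
83 ÷ 34 → quotient 2, remainder 15
34 ÷ 15 → quotient 2, remainder 4
15 ÷ 4 → quotient 3, remainder 3
4 ÷ 3 → quotient 1, remainder 1
3 ÷ 1 → quotient 3, remainder 0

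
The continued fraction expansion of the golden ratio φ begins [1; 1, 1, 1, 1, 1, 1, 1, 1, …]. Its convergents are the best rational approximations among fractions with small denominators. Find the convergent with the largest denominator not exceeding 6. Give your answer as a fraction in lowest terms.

a_0 = 1: 1/1  (≤ bound)
a_1 = 1: 2/1  (≤ bound)
a_2 = 1: 3/2  (≤ bound)
a_3 = 1: 5/3  (≤ bound)
a_4 = 1: 8/5  (≤ bound)
a_5 = 1: 13/8  (> 6, stop)

8/5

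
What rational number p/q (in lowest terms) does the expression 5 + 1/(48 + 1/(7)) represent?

1692/337

Start with 7.
48 + 1/(7/1) = 48 + 1/7 = 337/7
5 + 1/(337/7) = 5 + 7/337 = 1692/337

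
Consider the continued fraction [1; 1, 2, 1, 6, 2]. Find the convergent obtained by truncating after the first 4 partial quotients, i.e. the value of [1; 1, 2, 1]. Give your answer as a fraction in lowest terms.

Start with 1.
2 + 1/(1/1) = 2 + 1/1 = 3/1
1 + 1/(3/1) = 1 + 1/3 = 4/3
1 + 1/(4/3) = 1 + 3/4 = 7/4

7/4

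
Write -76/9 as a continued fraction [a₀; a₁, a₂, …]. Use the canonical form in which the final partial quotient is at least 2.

[-9; 1, 1, 4]

-76 = -9·9 + 5, so a_0 = -9
9 = 1·5 + 4, so a_1 = 1
5 = 1·4 + 1, so a_2 = 1
4 = 4·1 + 0, so a_3 = 4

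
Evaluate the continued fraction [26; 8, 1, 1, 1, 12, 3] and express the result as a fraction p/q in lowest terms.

Use the convergent recurrence hₖ = aₖ·hₖ₋₁ + hₖ₋₂ (and likewise for the denominators kₖ):
a_0 = 26: 26/1
a_1 = 8: 209/8
a_2 = 1: 235/9
a_3 = 1: 444/17
a_4 = 1: 679/26
a_5 = 12: 8592/329
a_6 = 3: 26455/1013

26455/1013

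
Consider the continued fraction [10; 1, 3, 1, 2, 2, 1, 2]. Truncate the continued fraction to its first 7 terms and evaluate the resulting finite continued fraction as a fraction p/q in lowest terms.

Start with 1.
2 + 1/(1/1) = 2 + 1/1 = 3/1
2 + 1/(3/1) = 2 + 1/3 = 7/3
1 + 1/(7/3) = 1 + 3/7 = 10/7
3 + 1/(10/7) = 3 + 7/10 = 37/10
1 + 1/(37/10) = 1 + 10/37 = 47/37
10 + 1/(47/37) = 10 + 37/47 = 507/47

507/47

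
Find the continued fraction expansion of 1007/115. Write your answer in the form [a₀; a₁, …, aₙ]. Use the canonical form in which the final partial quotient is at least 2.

1007 ÷ 115 → quotient 8, remainder 87
115 ÷ 87 → quotient 1, remainder 28
87 ÷ 28 → quotient 3, remainder 3
28 ÷ 3 → quotient 9, remainder 1
3 ÷ 1 → quotient 3, remainder 0

[8; 1, 3, 9, 3]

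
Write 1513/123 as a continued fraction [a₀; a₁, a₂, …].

[12; 3, 3, 12]

⌊1513/123⌋ = 12, remainder 37
⌊123/37⌋ = 3, remainder 12
⌊37/12⌋ = 3, remainder 1
⌊12/1⌋ = 12, remainder 0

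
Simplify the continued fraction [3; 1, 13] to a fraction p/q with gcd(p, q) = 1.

55/14

a_0 = 3: 3/1
a_1 = 1: 4/1
a_2 = 13: 55/14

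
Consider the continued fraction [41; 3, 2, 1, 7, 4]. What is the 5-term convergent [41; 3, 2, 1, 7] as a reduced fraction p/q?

3180/77

Work from the innermost term outward:
Start with 7.
1 + 1/(7/1) = 1 + 1/7 = 8/7
2 + 1/(8/7) = 2 + 7/8 = 23/8
3 + 1/(23/8) = 3 + 8/23 = 77/23
41 + 1/(77/23) = 41 + 23/77 = 3180/77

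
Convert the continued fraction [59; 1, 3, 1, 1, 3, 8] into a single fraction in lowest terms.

15842/265

Work from the innermost term outward:
Start with 8.
3 + 1/(8/1) = 3 + 1/8 = 25/8
1 + 1/(25/8) = 1 + 8/25 = 33/25
1 + 1/(33/25) = 1 + 25/33 = 58/33
3 + 1/(58/33) = 3 + 33/58 = 207/58
1 + 1/(207/58) = 1 + 58/207 = 265/207
59 + 1/(265/207) = 59 + 207/265 = 15842/265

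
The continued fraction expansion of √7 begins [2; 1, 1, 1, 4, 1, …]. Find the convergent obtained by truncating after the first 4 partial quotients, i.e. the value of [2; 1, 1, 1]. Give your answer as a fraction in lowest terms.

8/3

Compute successive convergents:
a_0 = 2: 2/1
a_1 = 1: 3/1
a_2 = 1: 5/2
a_3 = 1: 8/3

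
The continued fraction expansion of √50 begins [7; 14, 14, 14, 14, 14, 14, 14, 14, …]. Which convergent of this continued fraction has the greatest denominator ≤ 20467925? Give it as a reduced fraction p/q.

a_0 = 7: 7/1  (≤ bound)
a_1 = 14: 99/14  (≤ bound)
a_2 = 14: 1393/197  (≤ bound)
a_3 = 14: 19601/2772  (≤ bound)
a_4 = 14: 275807/39005  (≤ bound)
a_5 = 14: 3880899/548842  (≤ bound)
a_6 = 14: 54608393/7722793  (≤ bound)
a_7 = 14: 768398401/108667944  (> 20467925, stop)

54608393/7722793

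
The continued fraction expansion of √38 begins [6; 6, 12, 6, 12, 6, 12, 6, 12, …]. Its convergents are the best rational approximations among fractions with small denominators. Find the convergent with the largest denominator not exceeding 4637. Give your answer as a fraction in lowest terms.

2737/444

a_0 = 6: 6/1  (≤ bound)
a_1 = 6: 37/6  (≤ bound)
a_2 = 12: 450/73  (≤ bound)
a_3 = 6: 2737/444  (≤ bound)
a_4 = 12: 33294/5401  (> 4637, stop)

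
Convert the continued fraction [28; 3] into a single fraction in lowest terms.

a_0 = 28: 28/1
a_1 = 3: 85/3

85/3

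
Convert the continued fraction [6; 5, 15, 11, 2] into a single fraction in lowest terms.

Start with 2.
11 + 1/(2/1) = 11 + 1/2 = 23/2
15 + 1/(23/2) = 15 + 2/23 = 347/23
5 + 1/(347/23) = 5 + 23/347 = 1758/347
6 + 1/(1758/347) = 6 + 347/1758 = 10895/1758

10895/1758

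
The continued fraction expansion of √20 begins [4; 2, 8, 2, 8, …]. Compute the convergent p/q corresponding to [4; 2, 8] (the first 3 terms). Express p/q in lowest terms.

Use the convergent recurrence hₖ = aₖ·hₖ₋₁ + hₖ₋₂ (and likewise for the denominators kₖ):
a_0 = 4: 4/1
a_1 = 2: 9/2
a_2 = 8: 76/17

76/17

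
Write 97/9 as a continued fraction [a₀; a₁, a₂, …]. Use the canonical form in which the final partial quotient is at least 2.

Apply division with remainder until the remainder is 0:
⌊97/9⌋ = 10, remainder 7
⌊9/7⌋ = 1, remainder 2
⌊7/2⌋ = 3, remainder 1
⌊2/1⌋ = 2, remainder 0

[10; 1, 3, 2]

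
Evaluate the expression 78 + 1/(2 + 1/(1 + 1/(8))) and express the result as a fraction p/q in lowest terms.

Start with 8.
1 + 1/(8/1) = 1 + 1/8 = 9/8
2 + 1/(9/8) = 2 + 8/9 = 26/9
78 + 1/(26/9) = 78 + 9/26 = 2037/26

2037/26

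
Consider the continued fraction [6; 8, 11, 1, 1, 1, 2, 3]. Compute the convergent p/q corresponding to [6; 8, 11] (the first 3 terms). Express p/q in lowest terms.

Start with 11.
8 + 1/(11/1) = 8 + 1/11 = 89/11
6 + 1/(89/11) = 6 + 11/89 = 545/89

545/89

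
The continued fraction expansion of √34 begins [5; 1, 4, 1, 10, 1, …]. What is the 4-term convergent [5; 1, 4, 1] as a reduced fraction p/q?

35/6

Start with 1.
4 + 1/(1/1) = 4 + 1/1 = 5/1
1 + 1/(5/1) = 1 + 1/5 = 6/5
5 + 1/(6/5) = 5 + 5/6 = 35/6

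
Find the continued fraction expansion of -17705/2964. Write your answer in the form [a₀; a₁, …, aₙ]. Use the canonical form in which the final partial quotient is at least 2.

⌊-17705/2964⌋ = -6, remainder 79
⌊2964/79⌋ = 37, remainder 41
⌊79/41⌋ = 1, remainder 38
⌊41/38⌋ = 1, remainder 3
⌊38/3⌋ = 12, remainder 2
⌊3/2⌋ = 1, remainder 1
⌊2/1⌋ = 2, remainder 0

[-6; 37, 1, 1, 12, 1, 2]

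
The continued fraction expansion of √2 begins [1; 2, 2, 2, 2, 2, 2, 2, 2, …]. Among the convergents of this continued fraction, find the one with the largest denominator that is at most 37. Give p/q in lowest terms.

41/29

a_0 = 1: 1/1  (≤ bound)
a_1 = 2: 3/2  (≤ bound)
a_2 = 2: 7/5  (≤ bound)
a_3 = 2: 17/12  (≤ bound)
a_4 = 2: 41/29  (≤ bound)
a_5 = 2: 99/70  (> 37, stop)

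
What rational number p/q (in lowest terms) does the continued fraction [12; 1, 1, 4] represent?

Build up convergents one term at a time:
a_0 = 12: 12/1
a_1 = 1: 13/1
a_2 = 1: 25/2
a_3 = 4: 113/9

113/9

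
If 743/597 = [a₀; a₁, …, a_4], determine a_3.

⌊743/597⌋ = 1, remainder 146
⌊597/146⌋ = 4, remainder 13
⌊146/13⌋ = 11, remainder 3
⌊13/3⌋ = 4, remainder 1

4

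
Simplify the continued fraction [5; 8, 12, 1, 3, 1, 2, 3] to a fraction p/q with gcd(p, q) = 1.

Start with 3.
2 + 1/(3/1) = 2 + 1/3 = 7/3
1 + 1/(7/3) = 1 + 3/7 = 10/7
3 + 1/(10/7) = 3 + 7/10 = 37/10
1 + 1/(37/10) = 1 + 10/37 = 47/37
12 + 1/(47/37) = 12 + 37/47 = 601/47
8 + 1/(601/47) = 8 + 47/601 = 4855/601
5 + 1/(4855/601) = 5 + 601/4855 = 24876/4855

24876/4855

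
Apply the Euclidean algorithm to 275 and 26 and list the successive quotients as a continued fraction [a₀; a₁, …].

[10; 1, 1, 2, 1, 3]

275 ÷ 26 → quotient 10, remainder 15
26 ÷ 15 → quotient 1, remainder 11
15 ÷ 11 → quotient 1, remainder 4
11 ÷ 4 → quotient 2, remainder 3
4 ÷ 3 → quotient 1, remainder 1
3 ÷ 1 → quotient 3, remainder 0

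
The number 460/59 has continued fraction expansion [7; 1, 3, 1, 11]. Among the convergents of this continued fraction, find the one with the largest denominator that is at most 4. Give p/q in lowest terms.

a_0 = 7: 7/1  (≤ bound)
a_1 = 1: 8/1  (≤ bound)
a_2 = 3: 31/4  (≤ bound)
a_3 = 1: 39/5  (> 4, stop)

31/4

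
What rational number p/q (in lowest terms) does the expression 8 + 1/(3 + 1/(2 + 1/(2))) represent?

a_0 = 8: 8/1
a_1 = 3: 25/3
a_2 = 2: 58/7
a_3 = 2: 141/17

141/17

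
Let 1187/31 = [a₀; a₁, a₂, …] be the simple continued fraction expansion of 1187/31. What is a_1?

Apply division with remainder until the remainder is 0:
1187 ÷ 31 → quotient 38, remainder 9
31 ÷ 9 → quotient 3, remainder 4

3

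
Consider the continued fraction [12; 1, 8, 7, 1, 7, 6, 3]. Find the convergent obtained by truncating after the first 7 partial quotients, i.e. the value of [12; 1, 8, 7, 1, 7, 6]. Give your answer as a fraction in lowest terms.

a_0 = 12: 12/1
a_1 = 1: 13/1
a_2 = 8: 116/9
a_3 = 7: 825/64
a_4 = 1: 941/73
a_5 = 7: 7412/575
a_6 = 6: 45413/3523

45413/3523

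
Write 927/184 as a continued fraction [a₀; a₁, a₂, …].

[5; 26, 3, 2]

Repeatedly divide and take the remainder:
927 = 5·184 + 7, so a_0 = 5
184 = 26·7 + 2, so a_1 = 26
7 = 3·2 + 1, so a_2 = 3
2 = 2·1 + 0, so a_3 = 2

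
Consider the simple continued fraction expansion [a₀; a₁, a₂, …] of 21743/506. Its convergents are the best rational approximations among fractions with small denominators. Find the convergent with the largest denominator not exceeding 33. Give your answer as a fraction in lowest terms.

List convergents until the denominator exceeds the bound:
a_0 = 42: 42/1  (≤ bound)
a_1 = 1: 43/1  (≤ bound)
a_2 = 32: 1418/33  (≤ bound)
a_3 = 1: 1461/34  (> 33, stop)

1418/33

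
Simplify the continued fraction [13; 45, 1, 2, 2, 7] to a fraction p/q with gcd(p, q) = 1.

30953/2377

Use the convergent recurrence hₖ = aₖ·hₖ₋₁ + hₖ₋₂ (and likewise for the denominators kₖ):
a_0 = 13: 13/1
a_1 = 45: 586/45
a_2 = 1: 599/46
a_3 = 2: 1784/137
a_4 = 2: 4167/320
a_5 = 7: 30953/2377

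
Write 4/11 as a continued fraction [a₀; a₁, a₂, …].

⌊4/11⌋ = 0, remainder 4
⌊11/4⌋ = 2, remainder 3
⌊4/3⌋ = 1, remainder 1
⌊3/1⌋ = 3, remainder 0

[0; 2, 1, 3]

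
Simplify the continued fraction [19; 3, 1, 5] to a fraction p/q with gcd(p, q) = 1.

443/23

Start with 5.
1 + 1/(5/1) = 1 + 1/5 = 6/5
3 + 1/(6/5) = 3 + 5/6 = 23/6
19 + 1/(23/6) = 19 + 6/23 = 443/23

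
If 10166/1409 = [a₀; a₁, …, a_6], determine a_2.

1

⌊10166/1409⌋ = 7, remainder 303
⌊1409/303⌋ = 4, remainder 197
⌊303/197⌋ = 1, remainder 106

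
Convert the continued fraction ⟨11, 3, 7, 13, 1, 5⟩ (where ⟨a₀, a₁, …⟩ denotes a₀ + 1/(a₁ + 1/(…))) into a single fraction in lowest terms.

20871/1844

Start with 5.
1 + 1/(5/1) = 1 + 1/5 = 6/5
13 + 1/(6/5) = 13 + 5/6 = 83/6
7 + 1/(83/6) = 7 + 6/83 = 587/83
3 + 1/(587/83) = 3 + 83/587 = 1844/587
11 + 1/(1844/587) = 11 + 587/1844 = 20871/1844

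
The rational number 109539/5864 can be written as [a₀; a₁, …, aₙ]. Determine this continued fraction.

[18; 1, 2, 8, 17, 1, 12]

109539 ÷ 5864 → quotient 18, remainder 3987
5864 ÷ 3987 → quotient 1, remainder 1877
3987 ÷ 1877 → quotient 2, remainder 233
1877 ÷ 233 → quotient 8, remainder 13
233 ÷ 13 → quotient 17, remainder 12
13 ÷ 12 → quotient 1, remainder 1
12 ÷ 1 → quotient 12, remainder 0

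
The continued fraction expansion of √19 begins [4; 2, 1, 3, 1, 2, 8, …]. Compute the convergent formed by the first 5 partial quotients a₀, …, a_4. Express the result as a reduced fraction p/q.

61/14

Use the convergent recurrence hₖ = aₖ·hₖ₋₁ + hₖ₋₂ (and likewise for the denominators kₖ):
a_0 = 4: 4/1
a_1 = 2: 9/2
a_2 = 1: 13/3
a_3 = 3: 48/11
a_4 = 1: 61/14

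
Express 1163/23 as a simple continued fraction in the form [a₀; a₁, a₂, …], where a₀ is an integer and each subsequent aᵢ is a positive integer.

[50; 1, 1, 3, 3]

⌊1163/23⌋ = 50, remainder 13
⌊23/13⌋ = 1, remainder 10
⌊13/10⌋ = 1, remainder 3
⌊10/3⌋ = 3, remainder 1
⌊3/1⌋ = 3, remainder 0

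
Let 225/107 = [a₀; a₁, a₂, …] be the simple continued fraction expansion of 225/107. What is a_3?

⌊225/107⌋ = 2, remainder 11
⌊107/11⌋ = 9, remainder 8
⌊11/8⌋ = 1, remainder 3
⌊8/3⌋ = 2, remainder 2

2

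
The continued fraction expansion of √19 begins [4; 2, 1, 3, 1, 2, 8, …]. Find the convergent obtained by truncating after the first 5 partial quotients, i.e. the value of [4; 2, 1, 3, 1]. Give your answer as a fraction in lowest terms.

Compute successive convergents:
a_0 = 4: 4/1
a_1 = 2: 9/2
a_2 = 1: 13/3
a_3 = 3: 48/11
a_4 = 1: 61/14

61/14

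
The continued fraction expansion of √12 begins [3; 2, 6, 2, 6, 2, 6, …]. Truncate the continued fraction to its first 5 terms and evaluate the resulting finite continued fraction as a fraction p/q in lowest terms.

627/181

Collapse the nested fraction from the inside out:
Start with 6.
2 + 1/(6/1) = 2 + 1/6 = 13/6
6 + 1/(13/6) = 6 + 6/13 = 84/13
2 + 1/(84/13) = 2 + 13/84 = 181/84
3 + 1/(181/84) = 3 + 84/181 = 627/181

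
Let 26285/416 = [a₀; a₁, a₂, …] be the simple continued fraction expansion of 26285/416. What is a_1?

5

Repeatedly divide and take the remainder:
26285 = 63·416 + 77, so a_0 = 63
416 = 5·77 + 31, so a_1 = 5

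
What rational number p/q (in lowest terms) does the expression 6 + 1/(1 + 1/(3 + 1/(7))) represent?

a_0 = 6: 6/1
a_1 = 1: 7/1
a_2 = 3: 27/4
a_3 = 7: 196/29

196/29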